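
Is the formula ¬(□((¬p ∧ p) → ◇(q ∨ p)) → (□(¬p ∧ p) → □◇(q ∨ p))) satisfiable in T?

No, unsatisfiable

1. ¬(□((¬p ∧ p) → ◇(q ∨ p)) → (□(¬p ∧ p) → □◇(q ∨ p))), 0
2. □((¬p ∧ p) → ◇(q ∨ p)), 0
3. ¬(□(¬p ∧ p) → □◇(q ∨ p)), 0
4. □(¬p ∧ p), 0
5. ¬□◇(q ∨ p), 0
6. (¬p ∧ p) → ◇(q ∨ p), 0
7. ¬p ∧ p, 0
8. ¬p, 0
9. p, 0
Accessibility: 0R0
Branch closes: p and ¬p both at 0.
(One branch shown.) All branches close.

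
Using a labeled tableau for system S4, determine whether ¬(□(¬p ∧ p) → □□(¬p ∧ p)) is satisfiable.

1. ¬(□(¬p ∧ p) → □□(¬p ∧ p)), w0
2. □(¬p ∧ p), w0
3. ¬□□(¬p ∧ p), w0
4. ¬p ∧ p, w0
5. ¬p, w0
6. p, w0
Accessibility: w0Rw0
Branch closes: p and ¬p both at w0.
(One branch shown.) All branches close.

No, unsatisfiable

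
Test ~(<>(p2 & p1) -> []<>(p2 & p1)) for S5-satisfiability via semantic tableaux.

Unsatisfiable

1. ~(<>(p2 & p1) -> []<>(p2 & p1)), w0
2. <>(p2 & p1), w0
3. ~[]<>(p2 & p1), w0
4. p2 & p1, w1
5. p2, w1
6. p1, w1
7. ~<>(p2 & p1), w2
8. ~(p2 & p1), w0
9. ~(p2 & p1), w1
10. ~(p2 & p1), w2
11. ~p1, w0
12. ~p1, w1
Accessibility: w0Rw0, w0Rw1, w0Rw2, w1Rw0, w1Rw1, w1Rw2, w2Rw0, w2Rw1, w2Rw2
Branch closes: p1 and ~p1 both at w1.
All branches of the tableau close; one closing branch shown above.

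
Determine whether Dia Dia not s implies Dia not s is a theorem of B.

Tableau for the negation not (Dia Dia not s implies Dia not s):
1. not (Dia Dia not s implies Dia not s), u
2. Dia Dia not s, u
3. not Dia not s, u
4. s, u
5. Dia not s, v
6. s, v
7. not s, w
Accessibility: uRu, uRv, vRu, vRv, vRw, wRv, wRw
The negation has an open branch (countermodel exists).

No, not valid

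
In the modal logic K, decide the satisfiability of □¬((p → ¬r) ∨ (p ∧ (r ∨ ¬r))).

Satisfiable (open branch found)

1. □¬((p → ¬r) ∨ (p ∧ (r ∨ ¬r))), w0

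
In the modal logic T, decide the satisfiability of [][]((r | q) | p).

1. [][]((r | q) | p), w0
2. []((r | q) | p), w0
3. (r | q) | p, w0
4. p, w0
Accessibility: w0Rw0

Yes, satisfiable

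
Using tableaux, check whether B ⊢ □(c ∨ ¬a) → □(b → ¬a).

No, not valid

Tableau for the negation ¬(□(c ∨ ¬a) → □(b → ¬a)):
1. ¬(□(c ∨ ¬a) → □(b → ¬a)), u
2. □(c ∨ ¬a), u   [¬→-rule on 1]
3. ¬□(b → ¬a), u   [¬→-rule on 1]
4. c ∨ ¬a, u   [□-rule on 2 via uRu]
5. ¬a, u   [∨-rule on 4 (branches; this branch)]
6. ¬(b → ¬a), v   [¬□-rule on 3: fresh world v, uRv]
7. b, v   [¬→-rule on 6]
8. a, v   [¬→-rule on 6]
9. c ∨ ¬a, v   [□-rule on 2 via uRv]
10. c, v   [∨-rule on 9 (branches; this branch)]
Accessibility: uRu, uRv, vRu, vRv
The negation has an open branch (countermodel exists).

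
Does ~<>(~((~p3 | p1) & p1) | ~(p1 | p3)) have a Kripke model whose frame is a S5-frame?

1. ~<>(~((~p3 | p1) & p1) | ~(p1 | p3)), 0
2. ~(~((~p3 | p1) & p1) | ~(p1 | p3)), 0
3. (~p3 | p1) & p1, 0
4. p1 | p3, 0
5. ~p3 | p1, 0
6. p1, 0
7. p3, 0
Accessibility: 0R0

Satisfiable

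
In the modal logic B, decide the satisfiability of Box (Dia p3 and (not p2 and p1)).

Yes, satisfiable

1. Box (Dia p3 and (not p2 and p1)), w0
2. Dia p3 and (not p2 and p1), w0   [Box-rule on 1 via w0Rw0]
3. Dia p3, w0   [and-rule on 2]
4. not p2 and p1, w0   [and-rule on 2]
5. not p2, w0   [and-rule on 4]
6. p1, w0   [and-rule on 4]
7. p3, w1   [Dia-rule on 3: fresh world w1, w0Rw1]
8. Dia p3 and (not p2 and p1), w1   [Box-rule on 1 via w0Rw1]
9. Dia p3, w1   [and-rule on 8]
10. not p2 and p1, w1   [and-rule on 8]
11. not p2, w1   [and-rule on 10]
12. p1, w1   [and-rule on 10]
13. p3, w2   [Dia-rule on 9: fresh world w2, w1Rw2]
Accessibility: w0Rw0, w0Rw1, w1Rw0, w1Rw1, w1Rw2, w2Rw1, w2Rw2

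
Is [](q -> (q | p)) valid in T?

Tableau for the negation ~[](q -> (q | p)):
1. ~[](q -> (q | p)), 0
2. ~(q -> (q | p)), 1
3. q, 1
4. ~(q | p), 1
5. ~q, 1
6. ~p, 1
Accessibility: 0R0, 0R1, 1R1
Branch closes: q and ~q both at 1.
All branches of the negation close; one closing branch shown above.

Yes, valid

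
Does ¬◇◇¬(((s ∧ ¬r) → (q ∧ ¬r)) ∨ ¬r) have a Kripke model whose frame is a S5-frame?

1. ¬◇◇¬(((s ∧ ¬r) → (q ∧ ¬r)) ∨ ¬r), 0
2. ¬◇¬(((s ∧ ¬r) → (q ∧ ¬r)) ∨ ¬r), 0
3. ((s ∧ ¬r) → (q ∧ ¬r)) ∨ ¬r, 0
4. ¬r, 0
Accessibility: 0R0

Yes, satisfiable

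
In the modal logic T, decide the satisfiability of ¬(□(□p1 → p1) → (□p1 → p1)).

No, unsatisfiable

1. ¬(□(□p1 → p1) → (□p1 → p1)), u
2. □(□p1 → p1), u
3. ¬(□p1 → p1), u
4. □p1, u
5. ¬p1, u
6. □p1 → p1, u
7. p1, u
Accessibility: uRu
Branch closes: p1 and ¬p1 both at u.
(One branch shown.) All branches close.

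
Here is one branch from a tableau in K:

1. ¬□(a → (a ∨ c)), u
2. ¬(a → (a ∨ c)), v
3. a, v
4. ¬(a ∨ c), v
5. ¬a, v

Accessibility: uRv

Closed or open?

Both a and ¬a appear at v.

Closed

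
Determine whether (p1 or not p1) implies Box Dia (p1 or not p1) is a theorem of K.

Tableau for the negation not ((p1 or not p1) implies Box Dia (p1 or not p1)):
1. not ((p1 or not p1) implies Box Dia (p1 or not p1)), 0
2. p1 or not p1, 0   [neg-implies-rule on 1]
3. not Box Dia (p1 or not p1), 0   [neg-implies-rule on 1]
4. not p1, 0   [or-rule on 2 (branches; this branch)]
5. not Dia (p1 or not p1), 1   [neg-Box-rule on 3: fresh world 1, 0R1]
Accessibility: 0R1
The negation has an open branch (countermodel exists).

No, not valid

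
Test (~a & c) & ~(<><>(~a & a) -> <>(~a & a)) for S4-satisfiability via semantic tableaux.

Unsatisfiable

1. (~a & c) & ~(<><>(~a & a) -> <>(~a & a)), u
2. ~a & c, u
3. ~(<><>(~a & a) -> <>(~a & a)), u
4. ~a, u
5. c, u
6. <><>(~a & a), u
7. ~<>(~a & a), u
8. ~(~a & a), u
9. <>(~a & a), v
10. ~(~a & a), v
11. ~a, v
12. ~a & a, w
13. ~a, w
14. a, w
Accessibility: uRu, uRv, uRw, vRv, vRw, wRw
Branch closes: a and ~a both at w.
(One branch shown.) All branches close.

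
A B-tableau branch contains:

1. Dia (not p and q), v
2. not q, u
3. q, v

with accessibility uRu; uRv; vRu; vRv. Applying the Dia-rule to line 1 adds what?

a fresh world w with vRw, and not p and q at w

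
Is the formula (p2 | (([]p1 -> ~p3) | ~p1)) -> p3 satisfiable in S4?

Satisfiable (open branch found)

1. (p2 | (([]p1 -> ~p3) | ~p1)) -> p3, 0
2. p3, 0   [->-rule on 1 (branches; this branch)]
Accessibility: 0R0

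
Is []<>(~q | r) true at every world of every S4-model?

Tableau for the negation ~[]<>(~q | r):
1. ~[]<>(~q | r), w0
2. ~<>(~q | r), w1   [~[]-rule on 1: fresh world w1, w0Rw1]
3. ~(~q | r), w1   [~<>-rule on 2 via w1Rw1]
4. q, w1   [~|-rule on 3]
5. ~r, w1   [~|-rule on 3]
Accessibility: w0Rw0, w0Rw1, w1Rw1
The negation has an open branch (countermodel exists).

No, not valid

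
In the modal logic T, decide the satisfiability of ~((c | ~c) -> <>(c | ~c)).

1. ~((c | ~c) -> <>(c | ~c)), u
2. c | ~c, u   [~->-rule on 1]
3. ~<>(c | ~c), u   [~->-rule on 1]
4. ~(c | ~c), u   [~<>-rule on 3 via uRu]
5. ~c, u   [~|-rule on 4]
6. c, u   [~|-rule on 4]
Accessibility: uRu
Branch closes: c and ~c both at u.
All branches of the tableau close; one closing branch shown above.

Unsatisfiable (every branch closes)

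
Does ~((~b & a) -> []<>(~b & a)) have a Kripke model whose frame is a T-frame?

Satisfiable

1. ~((~b & a) -> []<>(~b & a)), u
2. ~b & a, u   [~->-rule on 1]
3. ~[]<>(~b & a), u   [~->-rule on 1]
4. ~b, u   [&-rule on 2]
5. a, u   [&-rule on 2]
6. ~<>(~b & a), v   [~[]-rule on 3: fresh world v, uRv]
7. ~(~b & a), v   [~<>-rule on 6 via vRv]
8. ~a, v   [~&-rule on 7 (branches; this branch)]
Accessibility: uRu, uRv, vRv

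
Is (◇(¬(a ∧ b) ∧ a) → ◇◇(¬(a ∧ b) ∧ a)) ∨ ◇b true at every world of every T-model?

Yes, valid

Tableau for the negation ¬((◇(¬(a ∧ b) ∧ a) → ◇◇(¬(a ∧ b) ∧ a)) ∨ ◇b):
1. ¬((◇(¬(a ∧ b) ∧ a) → ◇◇(¬(a ∧ b) ∧ a)) ∨ ◇b), u
2. ¬(◇(¬(a ∧ b) ∧ a) → ◇◇(¬(a ∧ b) ∧ a)), u   [¬∨-rule on 1]
3. ¬◇b, u   [¬∨-rule on 1]
4. ◇(¬(a ∧ b) ∧ a), u   [¬→-rule on 2]
5. ¬◇◇(¬(a ∧ b) ∧ a), u   [¬→-rule on 2]
6. ¬b, u   [¬◇-rule on 3 via uRu]
7. ¬◇(¬(a ∧ b) ∧ a), u   [¬◇-rule on 5 via uRu]
8. ¬(¬(a ∧ b) ∧ a), u   [¬◇-rule on 7 via uRu]
9. ¬a, u   [¬∧-rule on 8 (branches; this branch)]
10. ¬(a ∧ b) ∧ a, v   [◇-rule on 4: fresh world v, uRv]
11. ¬(a ∧ b), v   [∧-rule on 10]
12. a, v   [∧-rule on 10]
13. ¬b, v   [¬◇-rule on 3 via uRv]
14. ¬◇(¬(a ∧ b) ∧ a), v   [¬◇-rule on 5 via uRv]
15. ¬(¬(a ∧ b) ∧ a), v   [¬◇-rule on 7 via uRv]
16. a ∧ b, v   [¬∧-rule on 15 (branches; this branch)]
17. b, v   [∧-rule on 16]
Accessibility: uRu, uRv, vRv
Branch closes: b and ¬b both at v.
All branches of the negation close; one closing branch shown above.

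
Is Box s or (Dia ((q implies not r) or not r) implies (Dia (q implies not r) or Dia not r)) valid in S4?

Tableau for the negation not (Box s or (Dia ((q implies not r) or not r) implies (Dia (q implies not r) or Dia not r))):
1. not (Box s or (Dia ((q implies not r) or not r) implies (Dia (q implies not r) or Dia not r))), u
2. not Box s, u   [neg-or-rule on 1]
3. not (Dia ((q implies not r) or not r) implies (Dia (q implies not r) or Dia not r)), u   [neg-or-rule on 1]
4. Dia ((q implies not r) or not r), u   [neg-implies-rule on 3]
5. not (Dia (q implies not r) or Dia not r), u   [neg-implies-rule on 3]
6. not Dia (q implies not r), u   [neg-or-rule on 5]
7. not Dia not r, u   [neg-or-rule on 5]
8. not (q implies not r), u   [neg-Dia-rule on 6 via uRu]
9. q, u   [neg-implies-rule on 8]
10. r, u   [neg-implies-rule on 8]
11. not s, v   [neg-Box-rule on 2: fresh world v, uRv]
12. not (q implies not r), v   [neg-Dia-rule on 6 via uRv]
13. q, v   [neg-implies-rule on 12]
14. r, v   [neg-implies-rule on 12]
15. (q implies not r) or not r, w   [Dia-rule on 4: fresh world w, uRw]
16. not (q implies not r), w   [neg-Dia-rule on 6 via uRw]
17. q, w   [neg-implies-rule on 16]
18. r, w   [neg-implies-rule on 16]
19. q implies not r, w   [or-rule on 15 (branches; this branch)]
20. not r, w   [implies-rule on 19 (branches; this branch)]
Accessibility: uRu, uRv, uRw, vRv, wRw
Branch closes: r and not r both at w.
Every branch of the negation's tableau closes; the branch above is one of them.

Yes, valid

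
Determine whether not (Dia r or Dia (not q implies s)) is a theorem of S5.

Tableau for the negation Dia r or Dia (not q implies s):
1. Dia r or Dia (not q implies s), 0
2. Dia (not q implies s), 0   [or-rule on 1 (branches; this branch)]
3. not q implies s, 1   [Dia-rule on 2: fresh world 1, 0R1]
4. s, 1   [implies-rule on 3 (branches; this branch)]
Accessibility: 0R0, 0R1, 1R0, 1R1
The negation has an open branch (countermodel exists).

Invalid (countermodel exists)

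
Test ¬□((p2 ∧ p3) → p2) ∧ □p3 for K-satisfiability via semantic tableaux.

1. ¬□((p2 ∧ p3) → p2) ∧ □p3, w0
2. ¬□((p2 ∧ p3) → p2), w0
3. □p3, w0
4. ¬((p2 ∧ p3) → p2), w1
5. p2 ∧ p3, w1
6. ¬p2, w1
7. p2, w1
8. p3, w1
Accessibility: w0Rw1
Branch closes: p2 and ¬p2 both at w1.
All branches of the tableau close; one closing branch shown above.

Unsatisfiable (every branch closes)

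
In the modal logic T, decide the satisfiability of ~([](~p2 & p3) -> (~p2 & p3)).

1. ~([](~p2 & p3) -> (~p2 & p3)), w0
2. [](~p2 & p3), w0
3. ~(~p2 & p3), w0
4. ~p2 & p3, w0
5. ~p2, w0
6. p3, w0
7. ~p3, w0
Accessibility: w0Rw0
Branch closes: p3 and ~p3 both at w0.
(One branch shown.) All branches close.

No, unsatisfiable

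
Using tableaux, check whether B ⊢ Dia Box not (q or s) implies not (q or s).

Yes, valid

Tableau for the negation not (Dia Box not (q or s) implies not (q or s)):
1. not (Dia Box not (q or s) implies not (q or s)), u
2. Dia Box not (q or s), u
3. q or s, u
4. s, u
5. Box not (q or s), v
6. not (q or s), u
7. not q, u
8. not s, u
Accessibility: uRu, uRv, vRu, vRv
Branch closes: s and not s both at u.
All branches of the negation close; one closing branch shown above.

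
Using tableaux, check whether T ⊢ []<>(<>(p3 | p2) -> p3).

No, not valid

Tableau for the negation ~[]<>(<>(p3 | p2) -> p3):
1. ~[]<>(<>(p3 | p2) -> p3), u
2. ~<>(<>(p3 | p2) -> p3), v   [~[]-rule on 1: fresh world v, uRv]
3. ~(<>(p3 | p2) -> p3), v   [~<>-rule on 2 via vRv]
4. <>(p3 | p2), v   [~->-rule on 3]
5. ~p3, v   [~->-rule on 3]
6. p3 | p2, w   [<>-rule on 4: fresh world w, vRw]
7. ~(<>(p3 | p2) -> p3), w   [~<>-rule on 2 via vRw]
8. <>(p3 | p2), w   [~->-rule on 7]
9. ~p3, w   [~->-rule on 7]
10. p2, w   [|-rule on 6 (branches; this branch)]
11. p3 | p2, x   [<>-rule on 8: fresh world x, wRx]
12. p2, x   [|-rule on 11 (branches; this branch)]
Accessibility: uRu, uRv, vRv, vRw, wRw, wRx, xRx
The negation has an open branch (countermodel exists).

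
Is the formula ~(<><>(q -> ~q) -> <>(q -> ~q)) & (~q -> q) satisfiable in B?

1. ~(<><>(q -> ~q) -> <>(q -> ~q)) & (~q -> q), 0
2. ~(<><>(q -> ~q) -> <>(q -> ~q)), 0
3. ~q -> q, 0
4. <><>(q -> ~q), 0
5. ~<>(q -> ~q), 0
6. ~(q -> ~q), 0
7. q, 0
8. <>(q -> ~q), 1
9. ~(q -> ~q), 1
10. q, 1
11. q -> ~q, 2
12. ~q, 2
Accessibility: 0R0, 0R1, 1R0, 1R1, 1R2, 2R1, 2R2

Satisfiable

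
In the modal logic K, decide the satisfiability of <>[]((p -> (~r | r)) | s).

Satisfiable (open branch found)

1. <>[]((p -> (~r | r)) | s), 0
2. []((p -> (~r | r)) | s), 1
Accessibility: 0R1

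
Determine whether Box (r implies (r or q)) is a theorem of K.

Tableau for the negation not Box (r implies (r or q)):
1. not Box (r implies (r or q)), 0
2. not (r implies (r or q)), 1
3. r, 1
4. not (r or q), 1
5. not r, 1
6. not q, 1
Accessibility: 0R1
Branch closes: r and not r both at 1.
Every branch of the negation's tableau closes; the branch above is one of them.

Valid in K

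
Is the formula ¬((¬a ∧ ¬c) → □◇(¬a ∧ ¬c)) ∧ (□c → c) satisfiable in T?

Satisfiable (open branch found)

1. ¬((¬a ∧ ¬c) → □◇(¬a ∧ ¬c)) ∧ (□c → c), 0
2. ¬((¬a ∧ ¬c) → □◇(¬a ∧ ¬c)), 0
3. □c → c, 0
4. ¬a ∧ ¬c, 0
5. ¬□◇(¬a ∧ ¬c), 0
6. ¬a, 0
7. ¬c, 0
8. ¬□c, 0
9. ¬◇(¬a ∧ ¬c), 1
10. ¬(¬a ∧ ¬c), 1
11. c, 1
12. ¬c, 2
Accessibility: 0R0, 0R1, 0R2, 1R1, 2R2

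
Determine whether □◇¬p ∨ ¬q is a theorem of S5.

No, not valid

Tableau for the negation ¬(□◇¬p ∨ ¬q):
1. ¬(□◇¬p ∨ ¬q), w0
2. ¬□◇¬p, w0
3. q, w0
4. ¬◇¬p, w1
5. p, w0
6. p, w1
Accessibility: w0Rw0, w0Rw1, w1Rw0, w1Rw1
The negation has an open branch (countermodel exists).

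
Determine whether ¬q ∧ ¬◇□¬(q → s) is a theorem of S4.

Tableau for the negation ¬(¬q ∧ ¬◇□¬(q → s)):
1. ¬(¬q ∧ ¬◇□¬(q → s)), 0
2. ◇□¬(q → s), 0
3. □¬(q → s), 1
4. ¬(q → s), 1
5. q, 1
6. ¬s, 1
Accessibility: 0R0, 0R1, 1R1
The negation has an open branch (countermodel exists).

Invalid (countermodel exists)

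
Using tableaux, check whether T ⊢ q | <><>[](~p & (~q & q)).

Tableau for the negation ~(q | <><>[](~p & (~q & q))):
1. ~(q | <><>[](~p & (~q & q))), w0
2. ~q, w0
3. ~<><>[](~p & (~q & q)), w0
4. ~<>[](~p & (~q & q)), w0
5. ~[](~p & (~q & q)), w0
6. ~(~p & (~q & q)), w1
7. ~<>[](~p & (~q & q)), w1
8. ~[](~p & (~q & q)), w1
9. ~(~q & q), w1
10. ~q, w1
11. ~(~p & (~q & q)), w2
12. ~[](~p & (~q & q)), w2
13. ~(~q & q), w2
14. ~q, w2
15. ~(~p & (~q & q)), w3
16. ~(~q & q), w3
17. ~q, w3
Accessibility: w0Rw0, w0Rw1, w1Rw1, w1Rw2, w2Rw2, w2Rw3, w3Rw3
The negation has an open branch (countermodel exists).

No, not valid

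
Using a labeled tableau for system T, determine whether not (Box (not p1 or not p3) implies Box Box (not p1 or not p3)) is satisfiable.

1. not (Box (not p1 or not p3) implies Box Box (not p1 or not p3)), u
2. Box (not p1 or not p3), u
3. not Box Box (not p1 or not p3), u
4. not p1 or not p3, u
5. not p3, u
6. not Box (not p1 or not p3), v
7. not p1 or not p3, v
8. not p3, v
9. not (not p1 or not p3), w
10. p1, w
11. p3, w
Accessibility: uRu, uRv, vRv, vRw, wRw

Satisfiable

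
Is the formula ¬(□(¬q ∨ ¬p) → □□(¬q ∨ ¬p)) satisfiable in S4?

1. ¬(□(¬q ∨ ¬p) → □□(¬q ∨ ¬p)), u
2. □(¬q ∨ ¬p), u
3. ¬□□(¬q ∨ ¬p), u
4. ¬q ∨ ¬p, u
5. ¬p, u
6. ¬□(¬q ∨ ¬p), v
7. ¬q ∨ ¬p, v
8. ¬p, v
9. ¬(¬q ∨ ¬p), w
10. q, w
11. p, w
12. ¬q ∨ ¬p, w
13. ¬p, w
Accessibility: uRu, uRv, uRw, vRv, vRw, wRw
Branch closes: p and ¬p both at w.
(One branch shown.) All branches close.

Unsatisfiable (every branch closes)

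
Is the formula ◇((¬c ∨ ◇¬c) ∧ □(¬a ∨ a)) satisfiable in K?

1. ◇((¬c ∨ ◇¬c) ∧ □(¬a ∨ a)), w0
2. (¬c ∨ ◇¬c) ∧ □(¬a ∨ a), w1
3. ¬c ∨ ◇¬c, w1
4. □(¬a ∨ a), w1
5. ◇¬c, w1
6. ¬c, w2
7. ¬a ∨ a, w2
8. a, w2
Accessibility: w0Rw1, w1Rw2

Satisfiable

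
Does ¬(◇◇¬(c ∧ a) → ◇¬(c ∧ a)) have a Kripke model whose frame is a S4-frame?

1. ¬(◇◇¬(c ∧ a) → ◇¬(c ∧ a)), 0
2. ◇◇¬(c ∧ a), 0
3. ¬◇¬(c ∧ a), 0
4. c ∧ a, 0
5. c, 0
6. a, 0
7. ◇¬(c ∧ a), 1
8. c ∧ a, 1
9. c, 1
10. a, 1
11. ¬(c ∧ a), 2
12. c ∧ a, 2
13. c, 2
14. a, 2
15. ¬a, 2
Accessibility: 0R0, 0R1, 0R2, 1R1, 1R2, 2R2
Branch closes: a and ¬a both at 2.
Every branch closes; the branch above is one of them.

Unsatisfiable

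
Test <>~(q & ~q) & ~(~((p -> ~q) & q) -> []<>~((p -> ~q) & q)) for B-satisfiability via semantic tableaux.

Unsatisfiable (every branch closes)

1. <>~(q & ~q) & ~(~((p -> ~q) & q) -> []<>~((p -> ~q) & q)), 0
2. <>~(q & ~q), 0
3. ~(~((p -> ~q) & q) -> []<>~((p -> ~q) & q)), 0
4. ~((p -> ~q) & q), 0
5. ~[]<>~((p -> ~q) & q), 0
6. ~(p -> ~q), 0
7. p, 0
8. q, 0
9. ~(q & ~q), 1
10. q, 1
11. ~<>~((p -> ~q) & q), 2
12. (p -> ~q) & q, 0
13. p -> ~q, 0
14. (p -> ~q) & q, 2
15. p -> ~q, 2
16. q, 2
17. ~q, 0
Accessibility: 0R0, 0R1, 0R2, 1R0, 1R1, 2R0, 2R2
Branch closes: q and ~q both at 0.
All branches of the tableau close; one closing branch shown above.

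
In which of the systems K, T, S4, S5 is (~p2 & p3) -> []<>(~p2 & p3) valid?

S5

S4-tableau for the negation ~((~p2 & p3) -> []<>(~p2 & p3)):
1. ~((~p2 & p3) -> []<>(~p2 & p3)), 0
2. ~p2 & p3, 0   [~->-rule on 1]
3. ~[]<>(~p2 & p3), 0   [~->-rule on 1]
4. ~p2, 0   [&-rule on 2]
5. p3, 0   [&-rule on 2]
6. ~<>(~p2 & p3), 1   [~[]-rule on 3: fresh world 1, 0R1]
7. ~(~p2 & p3), 1   [~<>-rule on 6 via 1R1]
8. ~p3, 1   [~&-rule on 7 (branches; this branch)]
Accessibility: 0R0, 0R1, 1R1
Complete open branch: countermodel on an S4-frame, so not valid in S4, nor in K, T (the same frame is also a K-frame and a T-frame).
S5-tableau for the negation ~((~p2 & p3) -> []<>(~p2 & p3)):
1. ~((~p2 & p3) -> []<>(~p2 & p3)), 0
2. ~p2 & p3, 0   [~->-rule on 1]
3. ~[]<>(~p2 & p3), 0   [~->-rule on 1]
4. ~p2, 0   [&-rule on 2]
5. p3, 0   [&-rule on 2]
6. ~<>(~p2 & p3), 1   [~[]-rule on 3: fresh world 1, 0R1]
7. ~(~p2 & p3), 0   [~<>-rule on 6 via 1R0]
8. ~(~p2 & p3), 1   [~<>-rule on 6 via 1R1]
9. ~p3, 0   [~&-rule on 7 (branches; this branch)]
Accessibility: 0R0, 0R1, 1R0, 1R1
Branch closes: p3 and ~p3 both at 0.
Every branch closes (one shown): valid in S5.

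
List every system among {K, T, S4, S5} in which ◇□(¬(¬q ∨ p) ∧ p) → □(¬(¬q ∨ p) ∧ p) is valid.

K-tableau for the negation ¬(◇□(¬(¬q ∨ p) ∧ p) → □(¬(¬q ∨ p) ∧ p)):
1. ¬(◇□(¬(¬q ∨ p) ∧ p) → □(¬(¬q ∨ p) ∧ p)), u
2. ◇□(¬(¬q ∨ p) ∧ p), u
3. ¬□(¬(¬q ∨ p) ∧ p), u
4. □(¬(¬q ∨ p) ∧ p), v
5. ¬(¬(¬q ∨ p) ∧ p), w
6. ¬p, w
Accessibility: uRv, uRw
Complete open branch: countermodel on a K-frame, so not valid in K.
T-tableau for the negation ¬(◇□(¬(¬q ∨ p) ∧ p) → □(¬(¬q ∨ p) ∧ p)):
1. ¬(◇□(¬(¬q ∨ p) ∧ p) → □(¬(¬q ∨ p) ∧ p)), u
2. ◇□(¬(¬q ∨ p) ∧ p), u
3. ¬□(¬(¬q ∨ p) ∧ p), u
4. □(¬(¬q ∨ p) ∧ p), v
5. ¬(¬q ∨ p) ∧ p, v
6. ¬(¬q ∨ p), v
7. p, v
8. q, v
9. ¬p, v
Accessibility: uRu, uRv, vRv
Branch closes: p and ¬p both at v.
Every branch closes (one shown): valid in T, hence also in S4, S5 (every theorem of T is a theorem of S4 and S5).

T, S4, S5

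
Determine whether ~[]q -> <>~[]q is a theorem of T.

Valid

Tableau for the negation ~(~[]q -> <>~[]q):
1. ~(~[]q -> <>~[]q), u
2. ~[]q, u   [~->-rule on 1]
3. ~<>~[]q, u   [~->-rule on 1]
4. []q, u   [~<>-rule on 3 via uRu]
5. q, u   [[]-rule on 4 via uRu]
6. ~q, v   [~[]-rule on 2: fresh world v, uRv]
7. []q, v   [~<>-rule on 3 via uRv]
8. q, v   [[]-rule on 4 via uRv]
Accessibility: uRu, uRv, vRv
Branch closes: q and ~q both at v.
All branches of the negation close; one closing branch shown above.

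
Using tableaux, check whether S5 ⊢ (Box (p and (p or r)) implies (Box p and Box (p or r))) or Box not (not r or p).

Yes, valid

Tableau for the negation not ((Box (p and (p or r)) implies (Box p and Box (p or r))) or Box not (not r or p)):
1. not ((Box (p and (p or r)) implies (Box p and Box (p or r))) or Box not (not r or p)), u
2. not (Box (p and (p or r)) implies (Box p and Box (p or r))), u
3. not Box not (not r or p), u
4. Box (p and (p or r)), u
5. not (Box p and Box (p or r)), u
6. p and (p or r), u
7. p, u
8. p or r, u
9. not Box (p or r), u
10. r, u
11. not r or p, v
12. p and (p or r), v
13. p, v
14. p or r, v
15. r, v
16. not (p or r), w
17. not p, w
18. not r, w
19. p and (p or r), w
20. p, w
21. p or r, w
Accessibility: uRu, uRv, uRw, vRu, vRv, vRw, wRu, wRv, wRw
Branch closes: p and not p both at w.
Every branch of the negation's tableau closes; the branch above is one of them.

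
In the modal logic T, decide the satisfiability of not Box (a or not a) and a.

No, unsatisfiable

1. not Box (a or not a) and a, u
2. not Box (a or not a), u   [and-rule on 1]
3. a, u   [and-rule on 1]
4. not (a or not a), v   [neg-Box-rule on 2: fresh world v, uRv]
5. not a, v   [neg-or-rule on 4]
6. a, v   [neg-or-rule on 4]
Accessibility: uRu, uRv, vRv
Branch closes: a and not a both at v.
Every branch closes; the branch above is one of them.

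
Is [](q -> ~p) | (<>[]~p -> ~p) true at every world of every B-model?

Tableau for the negation ~([](q -> ~p) | (<>[]~p -> ~p)):
1. ~([](q -> ~p) | (<>[]~p -> ~p)), w0
2. ~[](q -> ~p), w0
3. ~(<>[]~p -> ~p), w0
4. <>[]~p, w0
5. p, w0
6. ~(q -> ~p), w1
7. q, w1
8. p, w1
9. []~p, w2
10. ~p, w0
Accessibility: w0Rw0, w0Rw1, w0Rw2, w1Rw0, w1Rw1, w2Rw0, w2Rw2
Branch closes: p and ~p both at w0.
All branches of the negation close; one closing branch shown above.

Yes, valid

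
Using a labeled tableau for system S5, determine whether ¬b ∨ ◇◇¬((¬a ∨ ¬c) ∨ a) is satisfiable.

Satisfiable

1. ¬b ∨ ◇◇¬((¬a ∨ ¬c) ∨ a), w0
2. ¬b, w0   [∨-rule on 1 (branches; this branch)]
Accessibility: w0Rw0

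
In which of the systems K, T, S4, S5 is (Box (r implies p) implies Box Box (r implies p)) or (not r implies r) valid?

S4-tableau for the negation not ((Box (r implies p) implies Box Box (r implies p)) or (not r implies r)):
1. not ((Box (r implies p) implies Box Box (r implies p)) or (not r implies r)), w0
2. not (Box (r implies p) implies Box Box (r implies p)), w0
3. not (not r implies r), w0
4. Box (r implies p), w0
5. not Box Box (r implies p), w0
6. not r, w0
7. r implies p, w0
8. p, w0
9. not Box (r implies p), w1
10. r implies p, w1
11. p, w1
12. not (r implies p), w2
13. r, w2
14. not p, w2
15. r implies p, w2
16. p, w2
Accessibility: w0Rw0, w0Rw1, w0Rw2, w1Rw1, w1Rw2, w2Rw2
Branch closes: p and not p both at w2.
Every branch closes (one shown): valid in S4, hence also in S5 (every theorem of S4 is a theorem of S5).
T-tableau for the negation not ((Box (r implies p) implies Box Box (r implies p)) or (not r implies r)):
1. not ((Box (r implies p) implies Box Box (r implies p)) or (not r implies r)), w0
2. not (Box (r implies p) implies Box Box (r implies p)), w0
3. not (not r implies r), w0
4. Box (r implies p), w0
5. not Box Box (r implies p), w0
6. not r, w0
7. r implies p, w0
8. p, w0
9. not Box (r implies p), w1
10. r implies p, w1
11. p, w1
12. not (r implies p), w2
13. r, w2
14. not p, w2
Accessibility: w0Rw0, w0Rw1, w1Rw1, w1Rw2, w2Rw2
Complete open branch: countermodel on a T-frame, so not valid in T, nor in K (the same frame is also a K-frame).

S4, S5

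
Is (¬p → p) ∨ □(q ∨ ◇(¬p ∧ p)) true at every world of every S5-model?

Invalid (countermodel exists)

Tableau for the negation ¬((¬p → p) ∨ □(q ∨ ◇(¬p ∧ p))):
1. ¬((¬p → p) ∨ □(q ∨ ◇(¬p ∧ p))), u
2. ¬(¬p → p), u   [¬∨-rule on 1]
3. ¬□(q ∨ ◇(¬p ∧ p)), u   [¬∨-rule on 1]
4. ¬p, u   [¬→-rule on 2]
5. ¬(q ∨ ◇(¬p ∧ p)), v   [¬□-rule on 3: fresh world v, uRv]
6. ¬q, v   [¬∨-rule on 5]
7. ¬◇(¬p ∧ p), v   [¬∨-rule on 5]
8. ¬(¬p ∧ p), u   [¬◇-rule on 7 via vRu]
9. ¬(¬p ∧ p), v   [¬◇-rule on 7 via vRv]
10. ¬p, v   [¬∧-rule on 9 (branches; this branch)]
Accessibility: uRu, uRv, vRu, vRv
The negation has an open branch (countermodel exists).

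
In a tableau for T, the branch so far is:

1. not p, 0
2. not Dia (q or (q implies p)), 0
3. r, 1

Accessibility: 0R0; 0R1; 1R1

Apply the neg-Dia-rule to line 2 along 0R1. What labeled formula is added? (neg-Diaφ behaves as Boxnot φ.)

not (q or (q implies p)), 1

neg-Diaφ behaves as Boxnot φ: propagate the negated body to each accessible world.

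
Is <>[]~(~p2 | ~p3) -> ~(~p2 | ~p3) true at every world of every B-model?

Tableau for the negation ~(<>[]~(~p2 | ~p3) -> ~(~p2 | ~p3)):
1. ~(<>[]~(~p2 | ~p3) -> ~(~p2 | ~p3)), w0
2. <>[]~(~p2 | ~p3), w0   [~->-rule on 1]
3. ~p2 | ~p3, w0   [~->-rule on 1]
4. ~p3, w0   [|-rule on 3 (branches; this branch)]
5. []~(~p2 | ~p3), w1   [<>-rule on 2: fresh world w1, w0Rw1]
6. ~(~p2 | ~p3), w0   [[]-rule on 5 via w1Rw0]
7. p2, w0   [~|-rule on 6]
8. p3, w0   [~|-rule on 6]
Accessibility: w0Rw0, w0Rw1, w1Rw0, w1Rw1
Branch closes: p3 and ~p3 both at w0.
All branches of the negation close; one closing branch shown above.

Valid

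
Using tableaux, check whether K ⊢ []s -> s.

Not valid

Tableau for the negation ~([]s -> s):
1. ~([]s -> s), u
2. []s, u
3. ~s, u
The negation has an open branch (countermodel exists).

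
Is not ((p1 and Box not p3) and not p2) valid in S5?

Invalid (countermodel exists)

Tableau for the negation (p1 and Box not p3) and not p2:
1. (p1 and Box not p3) and not p2, u
2. p1 and Box not p3, u
3. not p2, u
4. p1, u
5. Box not p3, u
6. not p3, u
Accessibility: uRu
The negation has an open branch (countermodel exists).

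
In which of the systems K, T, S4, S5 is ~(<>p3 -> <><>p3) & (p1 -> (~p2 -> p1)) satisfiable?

K

K-tableau for the formula:
1. ~(<>p3 -> <><>p3) & (p1 -> (~p2 -> p1)), u
2. ~(<>p3 -> <><>p3), u
3. p1 -> (~p2 -> p1), u
4. <>p3, u
5. ~<><>p3, u
6. ~p2 -> p1, u
7. p1, u
8. p3, v
9. ~<>p3, v
Accessibility: uRv
Complete open branch: satisfiable in K.
T-tableau for the formula:
1. ~(<>p3 -> <><>p3) & (p1 -> (~p2 -> p1)), u
2. ~(<>p3 -> <><>p3), u
3. p1 -> (~p2 -> p1), u
4. <>p3, u
5. ~<><>p3, u
6. ~<>p3, u
7. ~p3, u
8. ~p2 -> p1, u
9. p1, u
10. p3, v
11. ~<>p3, v
12. ~p3, v
Accessibility: uRu, uRv, vRv
Branch closes: p3 and ~p3 both at v.
Every branch closes (one shown): unsatisfiable in T, hence also in S4, S5 (every S4/S5-frame is a T-frame).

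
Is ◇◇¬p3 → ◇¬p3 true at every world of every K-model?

Invalid (countermodel exists)

Tableau for the negation ¬(◇◇¬p3 → ◇¬p3):
1. ¬(◇◇¬p3 → ◇¬p3), 0
2. ◇◇¬p3, 0   [¬→-rule on 1]
3. ¬◇¬p3, 0   [¬→-rule on 1]
4. ◇¬p3, 1   [◇-rule on 2: fresh world 1, 0R1]
5. p3, 1   [¬◇-rule on 3 via 0R1]
6. ¬p3, 2   [◇-rule on 4: fresh world 2, 1R2]
Accessibility: 0R1, 1R2
The negation has an open branch (countermodel exists).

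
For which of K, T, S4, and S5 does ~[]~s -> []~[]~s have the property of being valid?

S4-tableau for the negation ~(~[]~s -> []~[]~s):
1. ~(~[]~s -> []~[]~s), w0
2. ~[]~s, w0
3. ~[]~[]~s, w0
4. s, w1
5. []~s, w2
6. ~s, w2
Accessibility: w0Rw0, w0Rw1, w0Rw2, w1Rw1, w2Rw2
Complete open branch: countermodel on an S4-frame, so not valid in S4, nor in K, T (the same frame is also a K-frame and a T-frame).
S5-tableau for the negation ~(~[]~s -> []~[]~s):
1. ~(~[]~s -> []~[]~s), w0
2. ~[]~s, w0
3. ~[]~[]~s, w0
4. s, w1
5. []~s, w2
6. ~s, w0
7. ~s, w1
Accessibility: w0Rw0, w0Rw1, w0Rw2, w1Rw0, w1Rw1, w1Rw2, w2Rw0, w2Rw1, w2Rw2
Branch closes: s and ~s both at w1.
Every branch closes (one shown): valid in S5.

S5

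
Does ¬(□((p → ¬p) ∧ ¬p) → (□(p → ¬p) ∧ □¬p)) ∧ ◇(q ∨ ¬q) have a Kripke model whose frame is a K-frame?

Unsatisfiable

1. ¬(□((p → ¬p) ∧ ¬p) → (□(p → ¬p) ∧ □¬p)) ∧ ◇(q ∨ ¬q), u
2. ¬(□((p → ¬p) ∧ ¬p) → (□(p → ¬p) ∧ □¬p)), u
3. ◇(q ∨ ¬q), u
4. □((p → ¬p) ∧ ¬p), u
5. ¬(□(p → ¬p) ∧ □¬p), u
6. ¬□(p → ¬p), u
7. q ∨ ¬q, v
8. (p → ¬p) ∧ ¬p, v
9. p → ¬p, v
10. ¬p, v
11. ¬q, v
12. ¬(p → ¬p), w
13. p, w
14. (p → ¬p) ∧ ¬p, w
15. p → ¬p, w
16. ¬p, w
Accessibility: uRv, uRw
Branch closes: p and ¬p both at w.
All branches of the tableau close; one closing branch shown above.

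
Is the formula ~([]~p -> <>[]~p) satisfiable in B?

1. ~([]~p -> <>[]~p), u
2. []~p, u   [~->-rule on 1]
3. ~<>[]~p, u   [~->-rule on 1]
4. ~p, u   [[]-rule on 2 via uRu]
5. ~[]~p, u   [~<>-rule on 3 via uRu]
6. p, v   [~[]-rule on 5: fresh world v, uRv]
7. ~p, v   [[]-rule on 2 via uRv]
Accessibility: uRu, uRv, vRu, vRv
Branch closes: p and ~p both at v.
All branches of the tableau close; one closing branch shown above.

Unsatisfiable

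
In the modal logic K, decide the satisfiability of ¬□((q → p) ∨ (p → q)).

1. ¬□((q → p) ∨ (p → q)), w0
2. ¬((q → p) ∨ (p → q)), w1   [¬□-rule on 1: fresh world w1, w0Rw1]
3. ¬(q → p), w1   [¬∨-rule on 2]
4. ¬(p → q), w1   [¬∨-rule on 2]
5. q, w1   [¬→-rule on 3]
6. ¬p, w1   [¬→-rule on 3]
7. p, w1   [¬→-rule on 4]
8. ¬q, w1   [¬→-rule on 4]
Accessibility: w0Rw1
Branch closes: p and ¬p both at w1.
Every branch closes; the branch above is one of them.

Unsatisfiable (every branch closes)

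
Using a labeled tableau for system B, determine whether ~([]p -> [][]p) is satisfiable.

1. ~([]p -> [][]p), 0
2. []p, 0   [~->-rule on 1]
3. ~[][]p, 0   [~->-rule on 1]
4. p, 0   [[]-rule on 2 via 0R0]
5. ~[]p, 1   [~[]-rule on 3: fresh world 1, 0R1]
6. p, 1   [[]-rule on 2 via 0R1]
7. ~p, 2   [~[]-rule on 5: fresh world 2, 1R2]
Accessibility: 0R0, 0R1, 1R0, 1R1, 1R2, 2R1, 2R2

Satisfiable (open branch found)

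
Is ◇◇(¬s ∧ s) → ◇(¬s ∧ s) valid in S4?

Valid in S4

Tableau for the negation ¬(◇◇(¬s ∧ s) → ◇(¬s ∧ s)):
1. ¬(◇◇(¬s ∧ s) → ◇(¬s ∧ s)), 0
2. ◇◇(¬s ∧ s), 0
3. ¬◇(¬s ∧ s), 0
4. ¬(¬s ∧ s), 0
5. ¬s, 0
6. ◇(¬s ∧ s), 1
7. ¬(¬s ∧ s), 1
8. ¬s, 1
9. ¬s ∧ s, 2
10. ¬s, 2
11. s, 2
Accessibility: 0R0, 0R1, 0R2, 1R1, 1R2, 2R2
Branch closes: s and ¬s both at 2.
Every branch of the negation's tableau closes; the branch above is one of them.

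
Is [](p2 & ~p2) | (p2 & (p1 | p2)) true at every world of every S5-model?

Tableau for the negation ~([](p2 & ~p2) | (p2 & (p1 | p2))):
1. ~([](p2 & ~p2) | (p2 & (p1 | p2))), u
2. ~[](p2 & ~p2), u
3. ~(p2 & (p1 | p2)), u
4. ~(p1 | p2), u
5. ~p1, u
6. ~p2, u
7. ~(p2 & ~p2), v
8. p2, v
Accessibility: uRu, uRv, vRu, vRv
The negation has an open branch (countermodel exists).

No, not valid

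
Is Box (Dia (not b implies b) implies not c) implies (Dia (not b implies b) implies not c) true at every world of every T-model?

Yes, valid

Tableau for the negation not (Box (Dia (not b implies b) implies not c) implies (Dia (not b implies b) implies not c)):
1. not (Box (Dia (not b implies b) implies not c) implies (Dia (not b implies b) implies not c)), w0
2. Box (Dia (not b implies b) implies not c), w0
3. not (Dia (not b implies b) implies not c), w0
4. Dia (not b implies b), w0
5. c, w0
6. Dia (not b implies b) implies not c, w0
7. not Dia (not b implies b), w0
8. not (not b implies b), w0
9. not b, w0
10. not b implies b, w1
11. Dia (not b implies b) implies not c, w1
12. not (not b implies b), w1
13. not b, w1
14. b, w1
Accessibility: w0Rw0, w0Rw1, w1Rw1
Branch closes: b and not b both at w1.
Every branch of the negation's tableau closes; the branch above is one of them.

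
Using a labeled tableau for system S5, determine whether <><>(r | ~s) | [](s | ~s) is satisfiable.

1. <><>(r | ~s) | [](s | ~s), u
2. [](s | ~s), u
3. s | ~s, u
4. ~s, u
Accessibility: uRu

Satisfiable (open branch found)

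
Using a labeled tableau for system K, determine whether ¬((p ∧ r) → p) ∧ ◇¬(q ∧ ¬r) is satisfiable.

1. ¬((p ∧ r) → p) ∧ ◇¬(q ∧ ¬r), 0
2. ¬((p ∧ r) → p), 0   [∧-rule on 1]
3. ◇¬(q ∧ ¬r), 0   [∧-rule on 1]
4. p ∧ r, 0   [¬→-rule on 2]
5. ¬p, 0   [¬→-rule on 2]
6. p, 0   [∧-rule on 4]
7. r, 0   [∧-rule on 4]
Branch closes: p and ¬p both at 0.
(One branch shown.) All branches close.

Unsatisfiable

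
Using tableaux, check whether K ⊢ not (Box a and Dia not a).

Valid

Tableau for the negation Box a and Dia not a:
1. Box a and Dia not a, 0
2. Box a, 0
3. Dia not a, 0
4. not a, 1
5. a, 1
Accessibility: 0R1
Branch closes: a and not a both at 1.
All branches of the negation close; one closing branch shown above.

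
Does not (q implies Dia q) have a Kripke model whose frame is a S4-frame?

1. not (q implies Dia q), w0
2. q, w0
3. not Dia q, w0
4. not q, w0
Accessibility: w0Rw0
Branch closes: q and not q both at w0.
All branches of the tableau close; one closing branch shown above.

Unsatisfiable (every branch closes)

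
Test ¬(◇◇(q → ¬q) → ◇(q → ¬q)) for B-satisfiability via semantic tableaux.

1. ¬(◇◇(q → ¬q) → ◇(q → ¬q)), w0
2. ◇◇(q → ¬q), w0
3. ¬◇(q → ¬q), w0
4. ¬(q → ¬q), w0
5. q, w0
6. ◇(q → ¬q), w1
7. ¬(q → ¬q), w1
8. q, w1
9. q → ¬q, w2
10. ¬q, w2
Accessibility: w0Rw0, w0Rw1, w1Rw0, w1Rw1, w1Rw2, w2Rw1, w2Rw2

Yes, satisfiable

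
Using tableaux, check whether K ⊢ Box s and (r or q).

Invalid (countermodel exists)

Tableau for the negation not (Box s and (r or q)):
1. not (Box s and (r or q)), 0
2. not (r or q), 0
3. not r, 0
4. not q, 0
The negation has an open branch (countermodel exists).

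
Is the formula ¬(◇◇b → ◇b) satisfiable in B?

1. ¬(◇◇b → ◇b), u
2. ◇◇b, u   [¬→-rule on 1]
3. ¬◇b, u   [¬→-rule on 1]
4. ¬b, u   [¬◇-rule on 3 via uRu]
5. ◇b, v   [◇-rule on 2: fresh world v, uRv]
6. ¬b, v   [¬◇-rule on 3 via uRv]
7. b, w   [◇-rule on 5: fresh world w, vRw]
Accessibility: uRu, uRv, vRu, vRv, vRw, wRv, wRw

Yes, satisfiable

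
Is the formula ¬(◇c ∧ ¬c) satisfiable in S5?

1. ¬(◇c ∧ ¬c), w0
2. c, w0
Accessibility: w0Rw0

Satisfiable (open branch found)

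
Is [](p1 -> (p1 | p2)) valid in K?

Valid

Tableau for the negation ~[](p1 -> (p1 | p2)):
1. ~[](p1 -> (p1 | p2)), 0
2. ~(p1 -> (p1 | p2)), 1
3. p1, 1
4. ~(p1 | p2), 1
5. ~p1, 1
6. ~p2, 1
Accessibility: 0R1
Branch closes: p1 and ~p1 both at 1.
Every branch of the negation's tableau closes; the branch above is one of them.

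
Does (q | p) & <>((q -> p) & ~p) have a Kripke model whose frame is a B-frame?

Satisfiable (open branch found)

1. (q | p) & <>((q -> p) & ~p), 0
2. q | p, 0   [&-rule on 1]
3. <>((q -> p) & ~p), 0   [&-rule on 1]
4. p, 0   [|-rule on 2 (branches; this branch)]
5. (q -> p) & ~p, 1   [<>-rule on 3: fresh world 1, 0R1]
6. q -> p, 1   [&-rule on 5]
7. ~p, 1   [&-rule on 5]
8. ~q, 1   [->-rule on 6 (branches; this branch)]
Accessibility: 0R0, 0R1, 1R0, 1R1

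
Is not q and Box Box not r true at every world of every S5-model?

Invalid (countermodel exists)

Tableau for the negation not (not q and Box Box not r):
1. not (not q and Box Box not r), u
2. not Box Box not r, u
3. not Box not r, v
4. r, w
Accessibility: uRu, uRv, uRw, vRu, vRv, vRw, wRu, wRv, wRw
The negation has an open branch (countermodel exists).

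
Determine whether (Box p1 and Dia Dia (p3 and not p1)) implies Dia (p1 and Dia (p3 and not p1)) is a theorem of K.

Tableau for the negation not ((Box p1 and Dia Dia (p3 and not p1)) implies Dia (p1 and Dia (p3 and not p1))):
1. not ((Box p1 and Dia Dia (p3 and not p1)) implies Dia (p1 and Dia (p3 and not p1))), 0
2. Box p1 and Dia Dia (p3 and not p1), 0   [neg-implies-rule on 1]
3. not Dia (p1 and Dia (p3 and not p1)), 0   [neg-implies-rule on 1]
4. Box p1, 0   [and-rule on 2]
5. Dia Dia (p3 and not p1), 0   [and-rule on 2]
6. Dia (p3 and not p1), 1   [Dia-rule on 5: fresh world 1, 0R1]
7. not (p1 and Dia (p3 and not p1)), 1   [neg-Dia-rule on 3 via 0R1]
8. p1, 1   [Box-rule on 4 via 0R1]
9. not Dia (p3 and not p1), 1   [neg-and-rule on 7 (branches; this branch)]
10. p3 and not p1, 2   [Dia-rule on 6: fresh world 2, 1R2]
11. p3, 2   [and-rule on 10]
12. not p1, 2   [and-rule on 10]
13. not (p3 and not p1), 2   [neg-Dia-rule on 9 via 1R2]
14. p1, 2   [neg-and-rule on 13 (branches; this branch)]
Accessibility: 0R1, 1R2
Branch closes: p1 and not p1 both at 2.
All branches of the negation close; one closing branch shown above.

Valid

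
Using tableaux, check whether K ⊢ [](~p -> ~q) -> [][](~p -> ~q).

Invalid (countermodel exists)

Tableau for the negation ~([](~p -> ~q) -> [][](~p -> ~q)):
1. ~([](~p -> ~q) -> [][](~p -> ~q)), u
2. [](~p -> ~q), u   [~->-rule on 1]
3. ~[][](~p -> ~q), u   [~->-rule on 1]
4. ~[](~p -> ~q), v   [~[]-rule on 3: fresh world v, uRv]
5. ~p -> ~q, v   [[]-rule on 2 via uRv]
6. ~q, v   [->-rule on 5 (branches; this branch)]
7. ~(~p -> ~q), w   [~[]-rule on 4: fresh world w, vRw]
8. ~p, w   [~->-rule on 7]
9. q, w   [~->-rule on 7]
Accessibility: uRv, vRw
The negation has an open branch (countermodel exists).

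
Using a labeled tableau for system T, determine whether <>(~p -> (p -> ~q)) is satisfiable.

Yes, satisfiable

1. <>(~p -> (p -> ~q)), u
2. ~p -> (p -> ~q), v   [<>-rule on 1: fresh world v, uRv]
3. p -> ~q, v   [->-rule on 2 (branches; this branch)]
4. ~q, v   [->-rule on 3 (branches; this branch)]
Accessibility: uRu, uRv, vRv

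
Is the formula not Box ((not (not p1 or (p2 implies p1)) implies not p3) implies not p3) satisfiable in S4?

Yes, satisfiable

1. not Box ((not (not p1 or (p2 implies p1)) implies not p3) implies not p3), w0
2. not ((not (not p1 or (p2 implies p1)) implies not p3) implies not p3), w1
3. not (not p1 or (p2 implies p1)) implies not p3, w1
4. p3, w1
5. not p1 or (p2 implies p1), w1
6. p2 implies p1, w1
7. p1, w1
Accessibility: w0Rw0, w0Rw1, w1Rw1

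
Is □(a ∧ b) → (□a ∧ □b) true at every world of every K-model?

Tableau for the negation ¬(□(a ∧ b) → (□a ∧ □b)):
1. ¬(□(a ∧ b) → (□a ∧ □b)), 0
2. □(a ∧ b), 0   [¬→-rule on 1]
3. ¬(□a ∧ □b), 0   [¬→-rule on 1]
4. ¬□b, 0   [¬∧-rule on 3 (branches; this branch)]
5. ¬b, 1   [¬□-rule on 4: fresh world 1, 0R1]
6. a ∧ b, 1   [□-rule on 2 via 0R1]
7. a, 1   [∧-rule on 6]
8. b, 1   [∧-rule on 6]
Accessibility: 0R1
Branch closes: b and ¬b both at 1.
All branches of the negation close; one closing branch shown above.

Yes, valid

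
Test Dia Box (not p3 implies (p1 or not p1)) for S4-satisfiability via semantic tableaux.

Satisfiable

1. Dia Box (not p3 implies (p1 or not p1)), 0
2. Box (not p3 implies (p1 or not p1)), 1   [Dia-rule on 1: fresh world 1, 0R1]
3. not p3 implies (p1 or not p1), 1   [Box-rule on 2 via 1R1]
4. p1 or not p1, 1   [implies-rule on 3 (branches; this branch)]
5. not p1, 1   [or-rule on 4 (branches; this branch)]
Accessibility: 0R0, 0R1, 1R1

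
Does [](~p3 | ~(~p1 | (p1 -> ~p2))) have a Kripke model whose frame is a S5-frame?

Yes, satisfiable

1. [](~p3 | ~(~p1 | (p1 -> ~p2))), u
2. ~p3 | ~(~p1 | (p1 -> ~p2)), u
3. ~(~p1 | (p1 -> ~p2)), u
4. p1, u
5. ~(p1 -> ~p2), u
6. p2, u
Accessibility: uRu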